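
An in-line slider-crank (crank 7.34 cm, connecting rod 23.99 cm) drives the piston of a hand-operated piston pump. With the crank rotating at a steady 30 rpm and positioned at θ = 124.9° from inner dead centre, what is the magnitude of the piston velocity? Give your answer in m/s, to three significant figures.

ω = 2π·30/60 = 3.142 rad/s
For an in-line slider-crank, x = r cosθ + √(L² − r² sin²θ), so v = −rω sinθ·[1 + r cosθ/√(L² − r² sin²θ)].
With r = 0.0734 m, L = 0.2399 m, θ = 124.9°: √(L² − r² sin²θ) = 0.23222 m.
v = −0.0734·3.142·0.82015·[1 + 0.0734·-0.57215/0.23222] = -0.15492 m/s.
|v| = 0.15492 m/s.

0.155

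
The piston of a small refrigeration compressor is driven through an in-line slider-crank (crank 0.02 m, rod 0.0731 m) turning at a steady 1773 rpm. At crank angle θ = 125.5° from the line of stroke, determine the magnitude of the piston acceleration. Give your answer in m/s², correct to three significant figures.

ω = 2π·1773/60 = 185.7 rad/s
x(θ) = r cosθ + √(L² − r² sin²θ); with ω constant, a = ω²·d²x/dθ².
d²x/dθ² = −r cosθ − r²(cos2θ)/√u − r⁴ sin²2θ/(4u^{3/2}),  u = L² − r² sin²θ = 0.0050785 m².
Substituting r = 0.02 m, L = 0.0731 m, θ = 125.5°: d²x/dθ² = +0.013343 m.
a = ω²·d²x/dθ² = (185.7)²·(+0.013343) = +459.96 m/s²;  |a| = 459.96 m/s².

460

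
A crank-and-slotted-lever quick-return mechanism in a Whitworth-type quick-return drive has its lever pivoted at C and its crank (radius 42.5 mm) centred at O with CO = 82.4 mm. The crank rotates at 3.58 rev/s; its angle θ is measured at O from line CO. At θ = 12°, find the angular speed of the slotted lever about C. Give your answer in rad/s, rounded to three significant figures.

ω = 22.49 rad/s (from 3.58 rev/s).
Crank pin A relative to C: A = (d + r cosθ, r sinθ); lever angle φ = atan2(r sinθ, d + r cosθ).
Differentiating tanφ: φ̇ = rω(d cosθ + r)/(d² + r² + 2dr cosθ).
d² + r² + 2dr cosθ = |CA|² = 0.015447 m²;  d cosθ + r = +0.1231 m.
|ω_lever| = |0.0425·22.49·+0.1231| / 0.015447 = 7.6184 rad/s.

7.62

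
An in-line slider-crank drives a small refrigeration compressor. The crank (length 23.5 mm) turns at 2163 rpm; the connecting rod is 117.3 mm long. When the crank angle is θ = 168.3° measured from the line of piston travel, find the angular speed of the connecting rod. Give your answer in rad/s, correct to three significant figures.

ω = 226.5 rad/s (converted from 2163 rpm).
The rod makes angle φ with the slider axis where L sinφ = r sinθ; differentiating, L cosφ·φ̇ = r ω cosθ.
L cosφ = √(L² − r² sin²θ) = 0.1172 m.
|ω_rod| = r ω |cosθ| / √(L² − r² sin²θ) = 0.0235·226.5·0.97922/0.1172 = 44.473 rad/s.

44.5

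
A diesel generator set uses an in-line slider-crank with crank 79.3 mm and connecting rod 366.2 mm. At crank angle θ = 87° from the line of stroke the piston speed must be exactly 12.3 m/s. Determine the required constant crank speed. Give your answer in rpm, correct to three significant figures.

1470

For an in-line slider-crank, |v_piston| = rω|sinθ|·[1 + r cosθ/√(L² − r² sin²θ)].
With r = 0.0793 m, L = 0.3662 m, θ = 87°: the bracketed kinematic factor |dx/dθ| = 0.080111 m.
ω = v/|dx/dθ| = 12.3/0.080111 = 153.54 rad/s.
N = 60ω/(2π) = 1466.2 rpm.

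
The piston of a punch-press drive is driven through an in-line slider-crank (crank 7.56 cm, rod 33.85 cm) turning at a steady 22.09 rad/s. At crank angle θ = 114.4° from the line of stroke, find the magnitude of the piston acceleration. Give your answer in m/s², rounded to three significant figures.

20.7

ω = 22.09 rad/s
x(θ) = r cosθ + √(L² − r² sin²θ); with ω constant, a = ω²·d²x/dθ².
d²x/dθ² = −r cosθ − r²(cos2θ)/√u − r⁴ sin²2θ/(4u^{3/2}),  u = L² − r² sin²θ = 0.109842 m².
Substituting r = 0.0756 m, L = 0.3385 m, θ = 114.4°: d²x/dθ² = +0.042463 m.
a = ω²·d²x/dθ² = (22.09)²·(+0.042463) = +20.72 m/s²;  |a| = 20.72 m/s².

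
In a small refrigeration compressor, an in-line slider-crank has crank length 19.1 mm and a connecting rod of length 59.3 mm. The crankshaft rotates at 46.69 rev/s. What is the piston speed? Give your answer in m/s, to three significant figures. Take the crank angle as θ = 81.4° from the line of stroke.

ω = 2π·46.7 = 293.4 rad/s
For an in-line slider-crank, x = r cosθ + √(L² − r² sin²θ), so v = −rω sinθ·[1 + r cosθ/√(L² − r² sin²θ)].
With r = 0.0191 m, L = 0.0593 m, θ = 81.4°: √(L² − r² sin²θ) = 0.056212 m.
v = −0.0191·293.4·0.98876·[1 + 0.0191·0.14954/0.056212] = -5.8217 m/s.
|v| = 5.8217 m/s.

5.82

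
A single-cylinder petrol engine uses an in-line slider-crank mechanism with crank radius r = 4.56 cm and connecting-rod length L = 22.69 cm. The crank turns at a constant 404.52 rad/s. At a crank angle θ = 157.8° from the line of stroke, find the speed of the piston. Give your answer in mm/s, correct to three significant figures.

5670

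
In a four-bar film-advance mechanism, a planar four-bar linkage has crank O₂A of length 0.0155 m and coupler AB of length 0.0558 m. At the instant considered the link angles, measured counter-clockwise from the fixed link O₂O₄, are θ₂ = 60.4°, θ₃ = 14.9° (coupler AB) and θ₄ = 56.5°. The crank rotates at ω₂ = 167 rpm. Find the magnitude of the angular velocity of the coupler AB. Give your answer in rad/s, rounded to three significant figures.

ω₂ = 17.49 rad/s (from 167 rpm).
Differentiating the loop-closure r₂e^{iθ₂}+r₃e^{iθ₃}=r₁+r₄e^{iθ₄} gives r₂ω₂e^{iθ₂}+r₃ω₃e^{iθ₃}=r₄ω₄e^{iθ₄}.
Eliminating the other unknown: ω₃ = r₂ω₂ sin(θ₄−θ₂) / [r₃ sin(θ₃−θ₄)].
Numerator sine = -0.06802; denominator sine = -0.66393.
Result = 0.0155·17.49·(-0.06802) / (0.0558·(-0.66393)) = +0.49766 rad/s; magnitude 0.49766 rad/s.

0.498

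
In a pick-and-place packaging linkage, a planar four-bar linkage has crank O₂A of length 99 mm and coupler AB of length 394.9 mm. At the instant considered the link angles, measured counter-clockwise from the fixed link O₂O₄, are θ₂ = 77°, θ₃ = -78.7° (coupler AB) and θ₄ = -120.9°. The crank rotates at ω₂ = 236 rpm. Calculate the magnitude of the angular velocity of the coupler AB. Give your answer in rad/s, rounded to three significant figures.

2.83

ω₂ = 24.71 rad/s (from 236 rpm).
Differentiating the loop-closure r₂e^{iθ₂}+r₃e^{iθ₃}=r₁+r₄e^{iθ₄} gives r₂ω₂e^{iθ₂}+r₃ω₃e^{iθ₃}=r₄ω₄e^{iθ₄}.
Eliminating the other unknown: ω₃ = r₂ω₂ sin(θ₄−θ₂) / [r₃ sin(θ₃−θ₄)].
Numerator sine = +0.30736; denominator sine = +0.67172.
Result = 0.099·24.71·(+0.30736) / (0.3949·(+0.67172)) = +2.8349 rad/s; magnitude 2.8349 rad/s.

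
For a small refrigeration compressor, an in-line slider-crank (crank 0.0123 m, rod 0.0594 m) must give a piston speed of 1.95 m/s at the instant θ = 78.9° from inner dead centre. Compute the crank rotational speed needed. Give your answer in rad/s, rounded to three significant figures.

For an in-line slider-crank, |v_piston| = rω|sinθ|·[1 + r cosθ/√(L² − r² sin²θ)].
With r = 0.0123 m, L = 0.0594 m, θ = 78.9°: the bracketed kinematic factor |dx/dθ| = 0.012561 m.
ω = v/|dx/dθ| = 1.95/0.012561 = 155.24 rad/s.

155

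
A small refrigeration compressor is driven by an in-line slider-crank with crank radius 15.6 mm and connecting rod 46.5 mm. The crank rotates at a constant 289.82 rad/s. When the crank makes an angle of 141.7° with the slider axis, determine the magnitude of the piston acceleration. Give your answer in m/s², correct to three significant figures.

912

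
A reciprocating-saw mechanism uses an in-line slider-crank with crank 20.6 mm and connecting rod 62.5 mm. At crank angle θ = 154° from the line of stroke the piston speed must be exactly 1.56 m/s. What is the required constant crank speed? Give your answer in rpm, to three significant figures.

2350

For an in-line slider-crank, |v_piston| = rω|sinθ|·[1 + r cosθ/√(L² − r² sin²θ)].
With r = 0.0206 m, L = 0.0625 m, θ = 154°: the bracketed kinematic factor |dx/dθ| = 0.0063269 m.
ω = v/|dx/dθ| = 1.56/0.0063269 = 246.57 rad/s.
N = 60ω/(2π) = 2354.5 rpm.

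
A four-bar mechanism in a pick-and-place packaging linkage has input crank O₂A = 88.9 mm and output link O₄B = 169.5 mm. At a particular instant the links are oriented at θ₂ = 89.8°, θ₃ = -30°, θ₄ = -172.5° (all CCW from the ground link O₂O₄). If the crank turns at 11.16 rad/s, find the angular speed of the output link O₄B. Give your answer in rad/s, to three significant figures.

8.34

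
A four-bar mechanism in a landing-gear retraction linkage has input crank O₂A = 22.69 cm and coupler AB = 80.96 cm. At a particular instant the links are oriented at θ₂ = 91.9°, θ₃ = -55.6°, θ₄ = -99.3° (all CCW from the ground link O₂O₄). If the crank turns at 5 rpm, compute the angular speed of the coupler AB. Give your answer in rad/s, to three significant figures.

ω₂ = 0.5236 rad/s (from 5 rpm).
Differentiating the loop-closure r₂e^{iθ₂}+r₃e^{iθ₃}=r₁+r₄e^{iθ₄} gives r₂ω₂e^{iθ₂}+r₃ω₃e^{iθ₃}=r₄ω₄e^{iθ₄}.
Eliminating the other unknown: ω₃ = r₂ω₂ sin(θ₄−θ₂) / [r₃ sin(θ₃−θ₄)].
Numerator sine = +0.19423; denominator sine = +0.69088.
Result = 0.2269·0.5236·(+0.19423) / (0.8096·(+0.69088)) = +0.041256 rad/s; magnitude 0.041256 rad/s.

0.0413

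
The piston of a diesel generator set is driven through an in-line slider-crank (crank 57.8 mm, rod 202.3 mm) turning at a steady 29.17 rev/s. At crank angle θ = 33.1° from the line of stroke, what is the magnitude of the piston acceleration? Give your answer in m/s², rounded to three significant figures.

ω = 2π·29.2 = 183.3 rad/s
x(θ) = r cosθ + √(L² − r² sin²θ); with ω constant, a = ω²·d²x/dθ².
d²x/dθ² = −r cosθ − r²(cos2θ)/√u − r⁴ sin²2θ/(4u^{3/2}),  u = L² − r² sin²θ = 0.039929 m².
Substituting r = 0.0578 m, L = 0.2023 m, θ = 33.1°: d²x/dθ² = -0.05546 m.
a = ω²·d²x/dθ² = (183.3)²·(-0.05546) = -1863 m/s²;  |a| = 1863 m/s².

1860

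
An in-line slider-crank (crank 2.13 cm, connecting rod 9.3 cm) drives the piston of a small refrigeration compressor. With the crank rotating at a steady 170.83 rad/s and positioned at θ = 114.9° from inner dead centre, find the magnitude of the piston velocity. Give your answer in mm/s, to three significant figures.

2980

ω = 170.8 rad/s
For an in-line slider-crank, x = r cosθ + √(L² − r² sin²θ), so v = −rω sinθ·[1 + r cosθ/√(L² − r² sin²θ)].
With r = 0.0213 m, L = 0.093 m, θ = 114.9°: √(L² − r² sin²θ) = 0.090971 m.
v = −0.0213·170.8·0.90704·[1 + 0.0213·-0.42104/0.090971] = -2.9751 m/s.
|v| = 2.9751 m/s = 2975.1 mm/s.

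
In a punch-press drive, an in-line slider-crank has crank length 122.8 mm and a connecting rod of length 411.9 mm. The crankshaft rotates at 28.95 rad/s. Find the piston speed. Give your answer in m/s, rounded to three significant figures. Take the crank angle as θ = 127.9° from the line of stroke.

2.28

ω = 28.95 rad/s
For an in-line slider-crank, x = r cosθ + √(L² − r² sin²θ), so v = −rω sinθ·[1 + r cosθ/√(L² − r² sin²θ)].
With r = 0.1228 m, L = 0.4119 m, θ = 127.9°: √(L² − r² sin²θ) = 0.40034 m.
v = −0.1228·28.95·0.78908·[1 + 0.1228·-0.61429/0.40034] = -2.2767 m/s.
|v| = 2.2767 m/s.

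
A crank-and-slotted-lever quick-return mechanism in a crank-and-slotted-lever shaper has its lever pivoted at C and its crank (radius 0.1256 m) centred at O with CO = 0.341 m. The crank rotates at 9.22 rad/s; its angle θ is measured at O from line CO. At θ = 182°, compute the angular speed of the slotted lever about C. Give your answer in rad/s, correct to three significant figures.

ω = 9.22 rad/s
Crank pin A relative to C: A = (d + r cosθ, r sinθ); lever angle φ = atan2(r sinθ, d + r cosθ).
Differentiating tanφ: φ̇ = rω(d cosθ + r)/(d² + r² + 2dr cosθ).
d² + r² + 2dr cosθ = |CA|² = 0.0464493 m²;  d cosθ + r = -0.21519 m.
|ω_lever| = |0.1256·9.22·-0.21519| / 0.0464493 = 5.365 rad/s.

5.36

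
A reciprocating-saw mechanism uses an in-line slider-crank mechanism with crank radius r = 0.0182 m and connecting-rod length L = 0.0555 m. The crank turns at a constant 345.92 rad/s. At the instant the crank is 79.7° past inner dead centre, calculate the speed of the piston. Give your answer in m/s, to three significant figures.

6.58

ω = 345.9 rad/s
For an in-line slider-crank, x = r cosθ + √(L² − r² sin²θ), so v = −rω sinθ·[1 + r cosθ/√(L² − r² sin²θ)].
With r = 0.0182 m, L = 0.0555 m, θ = 79.7°: √(L² − r² sin²θ) = 0.052532 m.
v = −0.0182·345.9·0.98389·[1 + 0.0182·0.17880/0.052532] = -6.578 m/s.
|v| = 6.578 m/s.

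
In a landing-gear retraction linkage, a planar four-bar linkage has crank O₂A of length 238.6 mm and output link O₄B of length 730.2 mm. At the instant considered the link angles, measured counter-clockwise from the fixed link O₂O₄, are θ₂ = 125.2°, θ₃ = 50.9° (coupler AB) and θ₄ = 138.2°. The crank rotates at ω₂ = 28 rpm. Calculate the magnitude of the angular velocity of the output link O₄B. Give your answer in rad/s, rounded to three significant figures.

0.923

ω₂ = 2.932 rad/s (from 28 rpm).
Differentiating the loop-closure r₂e^{iθ₂}+r₃e^{iθ₃}=r₁+r₄e^{iθ₄} gives r₂ω₂e^{iθ₂}+r₃ω₃e^{iθ₃}=r₄ω₄e^{iθ₄}.
Eliminating the other unknown: ω₄ = r₂ω₂ sin(θ₂−θ₃) / [r₄ sin(θ₄−θ₃)].
Numerator sine = +0.96269; denominator sine = +0.99889.
Result = 0.2386·2.932·(+0.96269) / (0.7302·(+0.99889)) = +0.92339 rad/s; magnitude 0.92339 rad/s.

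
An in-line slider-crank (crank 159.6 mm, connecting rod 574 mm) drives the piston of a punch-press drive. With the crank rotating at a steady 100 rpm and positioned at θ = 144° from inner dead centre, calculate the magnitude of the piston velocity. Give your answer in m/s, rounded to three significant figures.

0.758

ω = 2π·100/60 = 10.47 rad/s
For an in-line slider-crank, x = r cosθ + √(L² − r² sin²θ), so v = −rω sinθ·[1 + r cosθ/√(L² − r² sin²θ)].
With r = 0.1596 m, L = 0.574 m, θ = 144°: √(L² − r² sin²θ) = 0.56628 m.
v = −0.1596·10.47·0.58779·[1 + 0.1596·-0.80902/0.56628] = -0.75839 m/s.
|v| = 0.75839 m/s.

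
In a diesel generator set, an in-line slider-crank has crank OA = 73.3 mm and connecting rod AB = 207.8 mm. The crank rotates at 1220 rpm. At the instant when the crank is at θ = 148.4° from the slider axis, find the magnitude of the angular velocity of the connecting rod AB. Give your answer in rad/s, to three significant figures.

39.1

ω = 127.8 rad/s (converted from 1220 rpm).
The rod makes angle φ with the slider axis where L sinφ = r sinθ; differentiating, L cosφ·φ̇ = r ω cosθ.
L cosφ = √(L² − r² sin²θ) = 0.20422 m.
|ω_rod| = r ω |cosθ| / √(L² − r² sin²θ) = 0.0733·127.8·0.85173/0.20422 = 39.057 rad/s.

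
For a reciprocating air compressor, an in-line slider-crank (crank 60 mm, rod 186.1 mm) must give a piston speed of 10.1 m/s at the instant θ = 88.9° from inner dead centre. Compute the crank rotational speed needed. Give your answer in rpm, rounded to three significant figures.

1600

For an in-line slider-crank, |v_piston| = rω|sinθ|·[1 + r cosθ/√(L² − r² sin²θ)].
With r = 0.06 m, L = 0.1861 m, θ = 88.9°: the bracketed kinematic factor |dx/dθ| = 0.060381 m.
ω = v/|dx/dθ| = 10.1/0.060381 = 167.27 rad/s.
N = 60ω/(2π) = 1597.3 rpm.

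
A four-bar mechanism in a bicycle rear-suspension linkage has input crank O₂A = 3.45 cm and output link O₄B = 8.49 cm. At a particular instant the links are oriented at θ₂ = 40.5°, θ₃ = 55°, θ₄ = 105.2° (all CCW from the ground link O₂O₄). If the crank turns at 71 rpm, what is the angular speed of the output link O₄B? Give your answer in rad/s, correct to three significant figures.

ω₂ = 7.435 rad/s (from 71 rpm).
Differentiating the loop-closure r₂e^{iθ₂}+r₃e^{iθ₃}=r₁+r₄e^{iθ₄} gives r₂ω₂e^{iθ₂}+r₃ω₃e^{iθ₃}=r₄ω₄e^{iθ₄}.
Eliminating the other unknown: ω₄ = r₂ω₂ sin(θ₂−θ₃) / [r₄ sin(θ₄−θ₃)].
Numerator sine = -0.25038; denominator sine = +0.76828.
Result = 0.0345·7.435·(-0.25038) / (0.0849·(+0.76828)) = -0.98464 rad/s; magnitude 0.98464 rad/s.

0.985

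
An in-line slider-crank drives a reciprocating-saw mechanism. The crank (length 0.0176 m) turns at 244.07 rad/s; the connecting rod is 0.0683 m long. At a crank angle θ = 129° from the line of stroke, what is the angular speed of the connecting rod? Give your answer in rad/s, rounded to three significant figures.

40.4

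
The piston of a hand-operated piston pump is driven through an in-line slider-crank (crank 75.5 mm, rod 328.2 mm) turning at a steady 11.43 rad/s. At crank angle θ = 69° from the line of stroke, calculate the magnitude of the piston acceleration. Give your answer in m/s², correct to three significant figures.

ω = 11.43 rad/s
x(θ) = r cosθ + √(L² − r² sin²θ); with ω constant, a = ω²·d²x/dθ².
d²x/dθ² = −r cosθ − r²(cos2θ)/√u − r⁴ sin²2θ/(4u^{3/2}),  u = L² − r² sin²θ = 0.102747 m².
Substituting r = 0.0755 m, L = 0.3282 m, θ = 69°: d²x/dθ² = -0.013952 m.
a = ω²·d²x/dθ² = (11.43)²·(-0.013952) = -1.8227 m/s²;  |a| = 1.8227 m/s².

1.82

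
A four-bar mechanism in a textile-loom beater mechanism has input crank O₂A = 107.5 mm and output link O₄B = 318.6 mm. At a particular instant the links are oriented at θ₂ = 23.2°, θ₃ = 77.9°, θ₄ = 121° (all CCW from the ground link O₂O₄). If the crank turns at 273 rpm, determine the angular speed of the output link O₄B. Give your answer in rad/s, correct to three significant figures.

11.5

ω₂ = 28.59 rad/s (from 273 rpm).
Differentiating the loop-closure r₂e^{iθ₂}+r₃e^{iθ₃}=r₁+r₄e^{iθ₄} gives r₂ω₂e^{iθ₂}+r₃ω₃e^{iθ₃}=r₄ω₄e^{iθ₄}.
Eliminating the other unknown: ω₄ = r₂ω₂ sin(θ₂−θ₃) / [r₄ sin(θ₄−θ₃)].
Numerator sine = -0.81614; denominator sine = +0.68327.
Result = 0.1075·28.59·(-0.81614) / (0.3186·(+0.68327)) = -11.522 rad/s; magnitude 11.522 rad/s.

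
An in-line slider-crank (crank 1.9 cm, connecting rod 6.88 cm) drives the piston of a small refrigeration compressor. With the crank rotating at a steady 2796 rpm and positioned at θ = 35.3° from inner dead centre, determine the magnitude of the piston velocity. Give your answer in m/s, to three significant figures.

3.95

ω = 2π·2796/60 = 292.8 rad/s
For an in-line slider-crank, x = r cosθ + √(L² − r² sin²θ), so v = −rω sinθ·[1 + r cosθ/√(L² − r² sin²θ)].
With r = 0.019 m, L = 0.0688 m, θ = 35.3°: √(L² − r² sin²θ) = 0.067918 m.
v = −0.019·292.8·0.57786·[1 + 0.019·0.81614/0.067918] = -3.9487 m/s.
|v| = 3.9487 m/s.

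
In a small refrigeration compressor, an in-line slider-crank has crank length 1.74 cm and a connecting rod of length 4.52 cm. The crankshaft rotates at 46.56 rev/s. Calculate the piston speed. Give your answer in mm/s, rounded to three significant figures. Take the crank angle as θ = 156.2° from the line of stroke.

1320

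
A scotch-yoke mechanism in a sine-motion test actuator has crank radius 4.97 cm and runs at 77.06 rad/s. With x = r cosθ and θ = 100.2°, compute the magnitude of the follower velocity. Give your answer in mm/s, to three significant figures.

3770

ω = 77.06 rad/s
x = r cosθ ⇒ ẋ = −rω sinθ.
|v| = rω|sinθ| = 0.0497·77.06·|sin 100.2°| = 3.7694 m/s = 3769.4 mm/s.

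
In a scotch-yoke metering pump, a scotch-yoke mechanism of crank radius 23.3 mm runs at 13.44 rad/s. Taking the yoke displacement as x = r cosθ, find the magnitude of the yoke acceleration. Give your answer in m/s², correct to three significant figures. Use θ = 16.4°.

4.04

ω = 13.44 rad/s
x = r cosθ ⇒ ẍ = −rω² cosθ (ω constant).
|a| = rω²|cosθ| = 0.0233·(13.44)²·|cos 16.4°| = 4.0375 m/s².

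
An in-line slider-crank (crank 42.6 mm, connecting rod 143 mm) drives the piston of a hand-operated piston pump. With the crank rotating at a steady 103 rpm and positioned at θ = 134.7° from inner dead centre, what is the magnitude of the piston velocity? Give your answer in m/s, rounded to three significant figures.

0.257

ω = 2π·103/60 = 10.79 rad/s
For an in-line slider-crank, x = r cosθ + √(L² − r² sin²θ), so v = −rω sinθ·[1 + r cosθ/√(L² − r² sin²θ)].
With r = 0.0426 m, L = 0.143 m, θ = 134.7°: √(L² − r² sin²θ) = 0.13976 m.
v = −0.0426·10.79·0.71080·[1 + 0.0426·-0.70339/0.13976] = -0.25658 m/s.
|v| = 0.25658 m/s.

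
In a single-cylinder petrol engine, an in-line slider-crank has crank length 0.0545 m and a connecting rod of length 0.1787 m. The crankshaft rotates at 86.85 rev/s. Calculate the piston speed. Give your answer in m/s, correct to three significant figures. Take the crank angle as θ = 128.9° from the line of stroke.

18.6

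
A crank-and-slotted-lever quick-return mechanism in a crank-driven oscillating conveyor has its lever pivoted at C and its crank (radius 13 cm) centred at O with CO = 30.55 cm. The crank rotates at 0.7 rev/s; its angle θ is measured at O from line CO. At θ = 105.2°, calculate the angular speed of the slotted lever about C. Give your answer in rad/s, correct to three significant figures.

ω = 4.398 rad/s (from 0.7 rev/s).
Crank pin A relative to C: A = (d + r cosθ, r sinθ); lever angle φ = atan2(r sinθ, d + r cosθ).
Differentiating tanφ: φ̇ = rω(d cosθ + r)/(d² + r² + 2dr cosθ).
d² + r² + 2dr cosθ = |CA|² = 0.0894046 m²;  d cosθ + r = +0.049901 m.
|ω_lever| = |0.13·4.398·+0.049901| / 0.0894046 = 0.31913 rad/s.

0.319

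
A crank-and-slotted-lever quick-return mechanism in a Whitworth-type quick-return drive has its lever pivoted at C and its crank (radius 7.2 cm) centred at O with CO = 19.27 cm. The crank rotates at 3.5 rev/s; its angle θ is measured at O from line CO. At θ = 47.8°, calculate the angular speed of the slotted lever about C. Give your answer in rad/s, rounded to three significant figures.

ω = 21.99 rad/s (from 3.5 rev/s).
Crank pin A relative to C: A = (d + r cosθ, r sinθ); lever angle φ = atan2(r sinθ, d + r cosθ).
Differentiating tanφ: φ̇ = rω(d cosθ + r)/(d² + r² + 2dr cosθ).
d² + r² + 2dr cosθ = |CA|² = 0.0609567 m²;  d cosθ + r = +0.20144 m.
|ω_lever| = |0.072·21.99·+0.20144| / 0.0609567 = 5.2325 rad/s.

5.23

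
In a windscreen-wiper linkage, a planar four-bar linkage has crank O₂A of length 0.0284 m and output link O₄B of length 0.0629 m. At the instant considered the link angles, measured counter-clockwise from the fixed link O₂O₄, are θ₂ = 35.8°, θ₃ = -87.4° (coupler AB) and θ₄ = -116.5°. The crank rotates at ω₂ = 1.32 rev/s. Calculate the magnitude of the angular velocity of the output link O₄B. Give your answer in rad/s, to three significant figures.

ω₂ = 8.294 rad/s (from 1.32 rev/s).
Differentiating the loop-closure r₂e^{iθ₂}+r₃e^{iθ₃}=r₁+r₄e^{iθ₄} gives r₂ω₂e^{iθ₂}+r₃ω₃e^{iθ₃}=r₄ω₄e^{iθ₄}.
Eliminating the other unknown: ω₄ = r₂ω₂ sin(θ₂−θ₃) / [r₄ sin(θ₄−θ₃)].
Numerator sine = +0.83676; denominator sine = -0.48634.
Result = 0.0284·8.294·(+0.83676) / (0.0629·(-0.48634)) = -6.443 rad/s; magnitude 6.443 rad/s.

6.44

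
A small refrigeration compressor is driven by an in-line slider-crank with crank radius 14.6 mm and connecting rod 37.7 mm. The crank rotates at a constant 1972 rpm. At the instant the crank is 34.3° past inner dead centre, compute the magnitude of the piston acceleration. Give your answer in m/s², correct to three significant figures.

ω = 2π·1972/60 = 206.5 rad/s
x(θ) = r cosθ + √(L² − r² sin²θ); with ω constant, a = ω²·d²x/dθ².
d²x/dθ² = −r cosθ − r²(cos2θ)/√u − r⁴ sin²2θ/(4u^{3/2}),  u = L² − r² sin²θ = 0.0013536 m².
Substituting r = 0.0146 m, L = 0.0377 m, θ = 34.3°: d²x/dθ² = -0.014373 m.
a = ω²·d²x/dθ² = (206.5)²·(-0.014373) = -612.93 m/s²;  |a| = 612.93 m/s².

613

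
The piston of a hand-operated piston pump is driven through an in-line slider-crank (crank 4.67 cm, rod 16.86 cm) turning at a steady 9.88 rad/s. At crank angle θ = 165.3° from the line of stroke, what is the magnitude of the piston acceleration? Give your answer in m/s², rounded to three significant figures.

ω = 9.88 rad/s
x(θ) = r cosθ + √(L² − r² sin²θ); with ω constant, a = ω²·d²x/dθ².
d²x/dθ² = −r cosθ − r²(cos2θ)/√u − r⁴ sin²2θ/(4u^{3/2}),  u = L² − r² sin²θ = 0.0282855 m².
Substituting r = 0.0467 m, L = 0.1686 m, θ = 165.3°: d²x/dθ² = +0.033814 m.
a = ω²·d²x/dθ² = (9.88)²·(+0.033814) = +3.3007 m/s²;  |a| = 3.3007 m/s².

3.30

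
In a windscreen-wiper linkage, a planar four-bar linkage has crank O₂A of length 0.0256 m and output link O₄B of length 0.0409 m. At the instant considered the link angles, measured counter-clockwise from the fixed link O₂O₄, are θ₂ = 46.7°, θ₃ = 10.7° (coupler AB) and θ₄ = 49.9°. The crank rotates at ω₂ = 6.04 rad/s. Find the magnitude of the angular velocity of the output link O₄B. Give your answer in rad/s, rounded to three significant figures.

ω₂ = 6.04 rad/s
Differentiating the loop-closure r₂e^{iθ₂}+r₃e^{iθ₃}=r₁+r₄e^{iθ₄} gives r₂ω₂e^{iθ₂}+r₃ω₃e^{iθ₃}=r₄ω₄e^{iθ₄}.
Eliminating the other unknown: ω₄ = r₂ω₂ sin(θ₂−θ₃) / [r₄ sin(θ₄−θ₃)].
Numerator sine = +0.58779; denominator sine = +0.63203.
Result = 0.0256·6.04·(+0.58779) / (0.0409·(+0.63203)) = +3.5159 rad/s; magnitude 3.5159 rad/s.

3.52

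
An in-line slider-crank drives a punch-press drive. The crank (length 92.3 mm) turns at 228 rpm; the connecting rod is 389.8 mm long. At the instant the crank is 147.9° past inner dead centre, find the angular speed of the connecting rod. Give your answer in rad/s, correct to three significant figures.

4.83

ω = 23.88 rad/s (converted from 228 rpm).
The rod makes angle φ with the slider axis where L sinφ = r sinθ; differentiating, L cosφ·φ̇ = r ω cosθ.
L cosφ = √(L² − r² sin²θ) = 0.3867 m.
|ω_rod| = r ω |cosθ| / √(L² − r² sin²θ) = 0.0923·23.88·0.84712/0.3867 = 4.8276 rad/s.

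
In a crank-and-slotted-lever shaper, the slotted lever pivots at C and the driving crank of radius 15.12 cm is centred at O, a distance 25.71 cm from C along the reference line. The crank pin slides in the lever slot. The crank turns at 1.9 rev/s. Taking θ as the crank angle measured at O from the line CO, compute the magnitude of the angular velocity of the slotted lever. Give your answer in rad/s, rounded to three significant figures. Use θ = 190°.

ω = 11.94 rad/s (from 1.9 rev/s).
Crank pin A relative to C: A = (d + r cosθ, r sinθ); lever angle φ = atan2(r sinθ, d + r cosθ).
Differentiating tanφ: φ̇ = rω(d cosθ + r)/(d² + r² + 2dr cosθ).
d² + r² + 2dr cosθ = |CA|² = 0.012396 m²;  d cosθ + r = -0.10199 m.
|ω_lever| = |0.1512·11.94·-0.10199| / 0.012396 = 14.852 rad/s.

14.9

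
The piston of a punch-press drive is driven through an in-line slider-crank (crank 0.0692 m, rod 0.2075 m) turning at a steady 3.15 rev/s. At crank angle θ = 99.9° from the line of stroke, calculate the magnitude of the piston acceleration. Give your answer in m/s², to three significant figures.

13.6

ω = 2π·3.15 = 19.79 rad/s
x(θ) = r cosθ + √(L² − r² sin²θ); with ω constant, a = ω²·d²x/dθ².
d²x/dθ² = −r cosθ − r²(cos2θ)/√u − r⁴ sin²2θ/(4u^{3/2}),  u = L² − r² sin²θ = 0.0384092 m².
Substituting r = 0.0692 m, L = 0.2075 m, θ = 99.9°: d²x/dθ² = +0.0348 m.
a = ω²·d²x/dθ² = (19.79)²·(+0.0348) = +13.632 m/s²;  |a| = 13.632 m/s².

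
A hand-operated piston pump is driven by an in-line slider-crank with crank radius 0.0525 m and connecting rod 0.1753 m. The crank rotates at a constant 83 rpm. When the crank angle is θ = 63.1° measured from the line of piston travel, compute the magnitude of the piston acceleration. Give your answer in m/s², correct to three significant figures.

ω = 2π·83/60 = 8.692 rad/s
x(θ) = r cosθ + √(L² − r² sin²θ); with ω constant, a = ω²·d²x/dθ².
d²x/dθ² = −r cosθ − r²(cos2θ)/√u − r⁴ sin²2θ/(4u^{3/2}),  u = L² − r² sin²θ = 0.028538 m².
Substituting r = 0.0525 m, L = 0.1753 m, θ = 63.1°: d²x/dθ² = -0.014373 m.
a = ω²·d²x/dθ² = (8.692)²·(-0.014373) = -1.0858 m/s²;  |a| = 1.0858 m/s².

1.09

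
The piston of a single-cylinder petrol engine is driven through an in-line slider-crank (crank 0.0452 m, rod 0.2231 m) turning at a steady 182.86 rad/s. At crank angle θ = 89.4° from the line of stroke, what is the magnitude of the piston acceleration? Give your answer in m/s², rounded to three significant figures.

ω = 182.9 rad/s
x(θ) = r cosθ + √(L² − r² sin²θ); with ω constant, a = ω²·d²x/dθ².
d²x/dθ² = −r cosθ − r²(cos2θ)/√u − r⁴ sin²2θ/(4u^{3/2}),  u = L² − r² sin²θ = 0.0477308 m².
Substituting r = 0.0452 m, L = 0.2231 m, θ = 89.4°: d²x/dθ² = +0.008876 m.
a = ω²·d²x/dθ² = (182.9)²·(+0.008876) = +296.79 m/s²;  |a| = 296.79 m/s².

297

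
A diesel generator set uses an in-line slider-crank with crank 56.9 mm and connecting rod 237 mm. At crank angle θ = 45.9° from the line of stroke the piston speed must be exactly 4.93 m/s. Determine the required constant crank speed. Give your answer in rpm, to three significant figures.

985

For an in-line slider-crank, |v_piston| = rω|sinθ|·[1 + r cosθ/√(L² − r² sin²θ)].
With r = 0.0569 m, L = 0.237 m, θ = 45.9°: the bracketed kinematic factor |dx/dθ| = 0.047792 m.
ω = v/|dx/dθ| = 4.93/0.047792 = 103.15 rad/s.
N = 60ω/(2π) = 985.06 rpm.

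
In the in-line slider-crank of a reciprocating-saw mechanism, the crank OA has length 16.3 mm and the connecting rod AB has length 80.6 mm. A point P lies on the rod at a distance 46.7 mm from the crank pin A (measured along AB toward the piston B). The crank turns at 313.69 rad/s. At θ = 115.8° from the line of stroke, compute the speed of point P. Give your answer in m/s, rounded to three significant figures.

ω = 313.7 rad/s.  Crank-pin speed |V_A| = rω = 5.1131 m/s, perpendicular to OA.
Rod angle: sinφ = −(r/L) sinθ ⇒ φ = -10.491°; ω_rod = −rω cosθ/√(L²−r²sin²θ) = +28.08 rad/s.
V_P = V_A + ω_rod × AP, with AP = 0.0467 m along the rod.
Components: V_Px = −rω sinθ − a·ω_rod·sinφ = -4.3647 m/s;  V_Py = rω cosθ + a·ω_rod·cosφ = -0.93599 m/s.
|V_P| = √(V_Px² + V_Py²) = 4.4639 m/s.

4.46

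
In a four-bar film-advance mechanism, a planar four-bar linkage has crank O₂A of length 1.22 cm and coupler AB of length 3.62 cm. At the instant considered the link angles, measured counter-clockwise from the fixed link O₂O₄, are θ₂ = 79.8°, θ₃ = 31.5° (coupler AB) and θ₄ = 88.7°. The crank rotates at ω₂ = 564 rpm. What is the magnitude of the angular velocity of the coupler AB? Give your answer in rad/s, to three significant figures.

ω₂ = 59.06 rad/s (from 564 rpm).
Differentiating the loop-closure r₂e^{iθ₂}+r₃e^{iθ₃}=r₁+r₄e^{iθ₄} gives r₂ω₂e^{iθ₂}+r₃ω₃e^{iθ₃}=r₄ω₄e^{iθ₄}.
Eliminating the other unknown: ω₃ = r₂ω₂ sin(θ₄−θ₂) / [r₃ sin(θ₃−θ₄)].
Numerator sine = +0.15471; denominator sine = -0.84057.
Result = 0.0122·59.06·(+0.15471) / (0.0362·(-0.84057)) = -3.6636 rad/s; magnitude 3.6636 rad/s.

3.66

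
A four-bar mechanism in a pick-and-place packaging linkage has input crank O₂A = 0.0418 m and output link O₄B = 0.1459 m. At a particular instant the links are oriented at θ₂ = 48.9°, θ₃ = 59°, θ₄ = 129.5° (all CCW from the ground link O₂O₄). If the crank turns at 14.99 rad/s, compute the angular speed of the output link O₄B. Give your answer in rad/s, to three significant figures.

0.799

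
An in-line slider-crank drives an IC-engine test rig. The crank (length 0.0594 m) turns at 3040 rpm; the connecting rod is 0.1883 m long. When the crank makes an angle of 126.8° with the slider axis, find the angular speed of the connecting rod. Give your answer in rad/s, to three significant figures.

62.2

ω = 318.3 rad/s (converted from 3040 rpm).
The rod makes angle φ with the slider axis where L sinφ = r sinθ; differentiating, L cosφ·φ̇ = r ω cosθ.
L cosφ = √(L² − r² sin²θ) = 0.18219 m.
|ω_rod| = r ω |cosθ| / √(L² − r² sin²θ) = 0.0594·318.3·0.59902/0.18219 = 62.173 rad/s.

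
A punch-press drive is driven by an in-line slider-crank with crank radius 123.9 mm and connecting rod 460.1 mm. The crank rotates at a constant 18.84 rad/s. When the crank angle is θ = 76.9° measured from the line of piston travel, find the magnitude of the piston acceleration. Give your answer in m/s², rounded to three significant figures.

ω = 18.84 rad/s
x(θ) = r cosθ + √(L² − r² sin²θ); with ω constant, a = ω²·d²x/dθ².
d²x/dθ² = −r cosθ − r²(cos2θ)/√u − r⁴ sin²2θ/(4u^{3/2}),  u = L² − r² sin²θ = 0.197129 m².
Substituting r = 0.1239 m, L = 0.4601 m, θ = 76.9°: d²x/dθ² = +0.0028097 m.
a = ω²·d²x/dθ² = (18.84)²·(+0.0028097) = +0.9973 m/s²;  |a| = 0.9973 m/s².

0.997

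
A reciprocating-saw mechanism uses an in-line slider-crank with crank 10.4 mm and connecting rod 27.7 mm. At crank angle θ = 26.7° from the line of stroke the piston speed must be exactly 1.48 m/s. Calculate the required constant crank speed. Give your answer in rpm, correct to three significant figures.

2260

For an in-line slider-crank, |v_piston| = rω|sinθ|·[1 + r cosθ/√(L² − r² sin²θ)].
With r = 0.0104 m, L = 0.0277 m, θ = 26.7°: the bracketed kinematic factor |dx/dθ| = 0.0062631 m.
ω = v/|dx/dθ| = 1.48/0.0062631 = 236.31 rad/s.
N = 60ω/(2π) = 2256.5 rpm.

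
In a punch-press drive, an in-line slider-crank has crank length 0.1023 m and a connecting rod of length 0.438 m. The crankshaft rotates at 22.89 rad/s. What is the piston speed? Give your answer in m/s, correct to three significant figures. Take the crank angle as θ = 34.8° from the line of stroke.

1.60

ω = 22.89 rad/s
For an in-line slider-crank, x = r cosθ + √(L² − r² sin²θ), so v = −rω sinθ·[1 + r cosθ/√(L² − r² sin²θ)].
With r = 0.1023 m, L = 0.438 m, θ = 34.8°: √(L² − r² sin²θ) = 0.43409 m.
v = −0.1023·22.89·0.57071·[1 + 0.1023·0.82115/0.43409] = -1.595 m/s.
|v| = 1.595 m/s.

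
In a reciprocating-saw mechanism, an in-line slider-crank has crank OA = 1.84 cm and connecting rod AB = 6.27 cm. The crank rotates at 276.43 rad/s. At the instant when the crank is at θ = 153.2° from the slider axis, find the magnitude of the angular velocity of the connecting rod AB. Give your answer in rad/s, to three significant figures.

73.1

ω = 276.4 rad/s
The rod makes angle φ with the slider axis where L sinφ = r sinθ; differentiating, L cosφ·φ̇ = r ω cosθ.
L cosφ = √(L² − r² sin²θ) = 0.062149 m.
|ω_rod| = r ω |cosθ| / √(L² − r² sin²θ) = 0.0184·276.4·0.89259/0.062149 = 73.05 rad/s.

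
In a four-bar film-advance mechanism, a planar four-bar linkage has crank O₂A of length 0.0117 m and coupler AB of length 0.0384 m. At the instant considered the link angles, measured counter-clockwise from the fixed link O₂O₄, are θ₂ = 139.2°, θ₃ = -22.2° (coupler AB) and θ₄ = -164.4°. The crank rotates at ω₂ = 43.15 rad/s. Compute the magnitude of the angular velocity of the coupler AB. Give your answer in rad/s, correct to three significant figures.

17.9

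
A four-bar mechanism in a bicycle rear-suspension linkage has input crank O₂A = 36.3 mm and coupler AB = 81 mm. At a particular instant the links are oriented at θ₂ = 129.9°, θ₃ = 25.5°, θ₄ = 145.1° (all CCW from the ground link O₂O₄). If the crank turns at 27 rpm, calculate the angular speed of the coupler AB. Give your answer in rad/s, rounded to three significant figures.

ω₂ = 2.827 rad/s (from 27 rpm).
Differentiating the loop-closure r₂e^{iθ₂}+r₃e^{iθ₃}=r₁+r₄e^{iθ₄} gives r₂ω₂e^{iθ₂}+r₃ω₃e^{iθ₃}=r₄ω₄e^{iθ₄}.
Eliminating the other unknown: ω₃ = r₂ω₂ sin(θ₄−θ₂) / [r₃ sin(θ₃−θ₄)].
Numerator sine = +0.26219; denominator sine = -0.86949.
Result = 0.0363·2.827·(+0.26219) / (0.081·(-0.86949)) = -0.38209 rad/s; magnitude 0.38209 rad/s.

0.382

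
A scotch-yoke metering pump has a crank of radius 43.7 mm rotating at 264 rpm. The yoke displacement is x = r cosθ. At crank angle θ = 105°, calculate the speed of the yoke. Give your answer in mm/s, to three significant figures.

1170

ω = 27.65 rad/s (from 264 rpm).
x = r cosθ ⇒ ẋ = −rω sinθ.
|v| = rω|sinθ| = 0.0437·27.65·|sin 105°| = 1.167 m/s = 1167 mm/s.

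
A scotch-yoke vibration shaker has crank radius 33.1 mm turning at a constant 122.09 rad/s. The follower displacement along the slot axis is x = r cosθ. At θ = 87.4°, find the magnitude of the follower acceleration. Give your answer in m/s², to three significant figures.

22.4

ω = 122.1 rad/s
x = r cosθ ⇒ ẍ = −rω² cosθ (ω constant).
|a| = rω²|cosθ| = 0.0331·(122.1)²·|cos 87.4°| = 22.382 m/s².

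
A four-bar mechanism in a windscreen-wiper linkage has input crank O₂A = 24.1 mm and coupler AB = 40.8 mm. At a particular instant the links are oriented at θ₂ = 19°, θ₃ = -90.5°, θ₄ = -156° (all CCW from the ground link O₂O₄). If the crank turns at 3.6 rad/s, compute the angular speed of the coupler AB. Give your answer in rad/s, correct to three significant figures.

0.204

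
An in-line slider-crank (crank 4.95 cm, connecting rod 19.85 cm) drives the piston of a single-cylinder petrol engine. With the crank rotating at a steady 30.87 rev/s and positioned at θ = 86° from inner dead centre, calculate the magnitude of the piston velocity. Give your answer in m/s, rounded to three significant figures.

ω = 2π·30.9 = 194 rad/s
For an in-line slider-crank, x = r cosθ + √(L² − r² sin²θ), so v = −rω sinθ·[1 + r cosθ/√(L² − r² sin²θ)].
With r = 0.0495 m, L = 0.1985 m, θ = 86°: √(L² − r² sin²θ) = 0.19226 m.
v = −0.0495·194·0.99756·[1 + 0.0495·0.06976/0.19226] = -9.7497 m/s.
|v| = 9.7497 m/s.

9.75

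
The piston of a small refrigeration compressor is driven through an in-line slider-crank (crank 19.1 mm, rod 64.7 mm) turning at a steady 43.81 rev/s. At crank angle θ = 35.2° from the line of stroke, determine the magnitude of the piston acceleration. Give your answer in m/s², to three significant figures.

ω = 2π·43.8 = 275.3 rad/s
x(θ) = r cosθ + √(L² − r² sin²θ); with ω constant, a = ω²·d²x/dθ².
d²x/dθ² = −r cosθ − r²(cos2θ)/√u − r⁴ sin²2θ/(4u^{3/2}),  u = L² − r² sin²θ = 0.00406487 m².
Substituting r = 0.0191 m, L = 0.0647 m, θ = 35.2°: d²x/dθ² = -0.017641 m.
a = ω²·d²x/dθ² = (275.3)²·(-0.017641) = -1336.7 m/s²;  |a| = 1336.7 m/s².

1340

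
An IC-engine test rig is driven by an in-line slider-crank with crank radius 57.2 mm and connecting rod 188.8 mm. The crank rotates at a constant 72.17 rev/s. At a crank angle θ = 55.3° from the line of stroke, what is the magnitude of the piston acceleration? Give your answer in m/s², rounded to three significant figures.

5480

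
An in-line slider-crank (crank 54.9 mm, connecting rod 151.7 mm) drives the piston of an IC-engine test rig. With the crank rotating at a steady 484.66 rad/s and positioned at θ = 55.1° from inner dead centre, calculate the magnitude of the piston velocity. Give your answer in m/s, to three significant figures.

ω = 484.7 rad/s
For an in-line slider-crank, x = r cosθ + √(L² − r² sin²θ), so v = −rω sinθ·[1 + r cosθ/√(L² − r² sin²θ)].
With r = 0.0549 m, L = 0.1517 m, θ = 55.1°: √(L² − r² sin²θ) = 0.14486 m.
v = −0.0549·484.7·0.82015·[1 + 0.0549·0.57215/0.14486] = -26.554 m/s.
|v| = 26.554 m/s.

26.6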